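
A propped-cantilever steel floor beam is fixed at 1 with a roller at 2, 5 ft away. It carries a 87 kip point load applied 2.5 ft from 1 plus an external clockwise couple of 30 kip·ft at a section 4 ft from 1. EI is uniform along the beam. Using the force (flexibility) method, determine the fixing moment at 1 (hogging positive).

Remove the prop at 2; the released (primary) structure is a cantilever built in at 1.
Downward deflection at the released point 2 due to the loads:
  point load 87 at a = 2.5: Pa²(3L − a)/(6EI) = 1133/EI
  clockwise couple 30 at a = 4: M₀a(2L − a)/(2EI) = 360/EI
  δ_0 = 1493/EI
Tip deflection under a unit load at 2: L³/(3EI) = 41.67/EI.
The prop prevents deflection at 2: R_2 = δ_0/δ_{22} = 1493/41.67 = 35.83 kip.
Moment equilibrium about 1: M_1 = Σ(load moments about 1) − R_2·L = 247.5 − 35.83×5 = 68.36 kip·ft.

M_1 = 68.36 kip·ft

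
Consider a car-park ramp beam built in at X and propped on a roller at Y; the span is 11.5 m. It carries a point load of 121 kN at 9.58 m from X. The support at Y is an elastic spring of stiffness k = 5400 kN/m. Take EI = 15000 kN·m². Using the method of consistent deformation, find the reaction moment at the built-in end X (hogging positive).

Remove the prop at Y; the released (primary) structure is a cantilever built in at X.
Primary-structure tip deflection at Y by superposition:
  point load 121 at a = 9.58: Pa²(3L − a)/(6EI) = 46123/EI
Flexibility coefficient — unit upward force at Y: δ_{YY} = L³/(3EI) = 507/EI.
With EI = 15000 kN·m²: δ_0 = 3.0748 m and δ_{YY} = 0.033797 m/kN.
Compatibility — the spring shortens by R_Y/k under the reaction it provides: δ_0 − R_Y·δ_{YY} = R_Y/k. With 1/k = 0.000185 m/kN, R_Y = δ_0 / (δ_{YY} + 1/k) = 3.0748 / (0.033797 + 0.000185) = 90.48 kN.
Moment equilibrium about X: M_X = Σ(load moments about X) − R_Y·L = 1159 − 90.48×11.5 = 118.6 kN·m.

M_X = 118.6 kN·m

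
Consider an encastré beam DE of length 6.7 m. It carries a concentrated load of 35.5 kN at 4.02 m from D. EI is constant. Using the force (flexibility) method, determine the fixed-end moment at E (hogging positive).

Release both end moments; the primary structure is a simply-supported span DE with redundants M_D and M_E.
Simple-span end rotations at D and E under the given loads:
  at D: point load 35.5 at a = 4.02: Pab(L + b)/(6LEI) = 89.24/EI
  at E: point load 35.5 at a = 4.02: Pab(L + a)/(6LEI) = 102/EI
  θ_D0 = 89.24/EI,  θ_E0 = 102/EI
Flexibility coefficients: a unit moment at one end gives L/(3EI) there and L/(6EI) at the far end, so f₁₁ = f₂₂ = 2.233/EI and f₁₂ = f₂₁ = 1.117/EI.
Compatibility — zero rotation at each built-in end:
  2.233 M_D + 1.117 M_E = 89.24
  1.117 M_D + 2.233 M_E = 102
Solving the pair gives M_D = 22.83 kN·m and M_E = 34.25 kN·m (hogging).

M_E = 34.25 kN·m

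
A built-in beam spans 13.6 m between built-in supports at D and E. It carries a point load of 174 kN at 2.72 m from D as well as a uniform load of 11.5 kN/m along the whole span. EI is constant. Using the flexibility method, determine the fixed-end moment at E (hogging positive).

M_E = 253 kN·m

Take the two fixed-end moments M_D, M_E as redundants; the released structure is the simple span DE.
Simple-span end rotations at D and E under the given loads:
  at D: point load 174 at a = 2.72: Pab(L + b)/(6LEI) = 1545/EI
  at E: point load 174 at a = 2.72: Pab(L + a)/(6LEI) = 1030/EI
  at D: UDL 11.5: wL³/(24EI) = 1205/EI
  at E: UDL 11.5: wL³/(24EI) = 1205/EI
  θ_D0 = 2750/EI,  θ_E0 = 2235/EI
Flexibility coefficients: a unit moment at one end gives L/(3EI) there and L/(6EI) at the far end, so f₁₁ = f₂₂ = 4.533/EI and f₁₂ = f₂₁ = 2.267/EI.
Compatibility — zero rotation at each built-in end:
  4.533 M_D + 2.267 M_E = 2750
  2.267 M_D + 4.533 M_E = 2235
Solving the pair gives M_D = 480.2 kN·m and M_E = 253 kN·m (hogging).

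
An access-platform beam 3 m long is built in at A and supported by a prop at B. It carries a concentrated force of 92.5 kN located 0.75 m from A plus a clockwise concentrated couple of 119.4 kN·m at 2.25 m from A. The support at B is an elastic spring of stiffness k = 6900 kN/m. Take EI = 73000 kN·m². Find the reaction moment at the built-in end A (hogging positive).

Remove the prop at B; the released (primary) structure is a cantilever built in at A.
Deflection at B on the released cantilever, summing each load's contribution:
  point load 92.5 at a = 0.75: Pa²(3L − a)/(6EI) = 71.54/EI
  clockwise couple 119.4 at a = 2.25: M₀a(2L − a)/(2EI) = 503.7/EI
  δ_0 = 575.3/EI
Flexibility coefficient — unit upward force at B: δ_{BB} = L³/(3EI) = 9/EI.
With EI = 73000 kN·m²: δ_0 = 0.00788 m and δ_{BB} = 0.000123 m/kN.
Compatibility — the spring shortens by R_B/k under the reaction it provides: δ_0 − R_B·δ_{BB} = R_B/k. With 1/k = 0.000145 m/kN, R_B = δ_0 / (δ_{BB} + 1/k) = 0.00788 / (0.000123 + 0.000145) = 29.38 kN.
Moment equilibrium about A: M_A = Σ(load moments about A) − R_B·L = 188.8 − 29.38×3 = 100.6 kN·m.

M_A = 100.6 kN·m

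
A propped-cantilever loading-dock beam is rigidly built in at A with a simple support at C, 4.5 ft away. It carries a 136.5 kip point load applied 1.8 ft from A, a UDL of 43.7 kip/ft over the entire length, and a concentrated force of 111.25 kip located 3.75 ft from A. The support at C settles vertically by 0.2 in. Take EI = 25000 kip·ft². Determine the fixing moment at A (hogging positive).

Remove the prop at C; the released (primary) structure is a cantilever built in at A.
Deflection at C on the released cantilever, summing each load's contribution:
  point load 136.5 at a = 1.8: Pa²(3L − a)/(6EI) = 862.4/EI
  UDL 43.7: wL⁴/(8EI) = 2240/EI
  point load 111.25 at a = 3.75: Pa²(3L − a)/(6EI) = 2542/EI
  δ_0 = 5645/EI
Flexibility coefficient — unit upward force at C: δ_{CC} = L³/(3EI) = 30.38/EI.
With EI = 25000 kip·ft²: δ_0 = 0.22578 ft and δ_{CC} = 0.001215 ft/kip.
Compatibility — the beam at C must follow the support down by 0.01667 ft: δ_0 − R_C·δ_{CC} = 0.01667, so R_C = (0.22578 − 0.01667)/0.001215 = 172.1 kip.
Moment equilibrium about A: M_A = Σ(load moments about A) − R_C·L = 1105 − 172.1×4.5 = 330.8 kip·ft.

M_A = 330.8 kip·ft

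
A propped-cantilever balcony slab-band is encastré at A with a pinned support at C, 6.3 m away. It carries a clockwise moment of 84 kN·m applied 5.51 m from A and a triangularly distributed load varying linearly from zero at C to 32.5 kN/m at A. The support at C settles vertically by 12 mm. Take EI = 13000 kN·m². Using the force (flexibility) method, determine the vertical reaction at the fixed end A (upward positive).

R_A = 64.09 kN

Remove the prop at C; the released (primary) structure is a cantilever built in at A.
Free-end deflection of the primary structure under the applied loading (downward +):
  clockwise couple 84 at a = 5.51: M₀a(2L − a)/(2EI) = 1641/EI
  triangular load, peak 32.5 at the fixed end: w₀L⁴/(30EI) = 1707/EI
  δ_0 = 3347/EI
Tip deflection under a unit load at C: L³/(3EI) = 83.35/EI.
With EI = 13000 kN·m²: δ_0 = 0.25749 m and δ_{CC} = 0.006411 m/kN.
Compatibility — the beam at C must follow the support down by 0.012 m: δ_0 − R_C·δ_{CC} = 0.012, so R_C = (0.25749 − 0.012)/0.006411 = 38.29 kN.
Vertical equilibrium: R_A = ΣP − R_C = 102.4 − 38.29 = 64.09 kN.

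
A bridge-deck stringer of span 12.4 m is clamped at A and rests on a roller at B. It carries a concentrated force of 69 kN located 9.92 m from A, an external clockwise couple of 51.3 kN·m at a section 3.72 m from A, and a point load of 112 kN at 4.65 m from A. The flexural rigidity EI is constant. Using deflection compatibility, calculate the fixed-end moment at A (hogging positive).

Remove the prop at B; the released (primary) structure is a cantilever built in at A.
Downward deflection at the released point B due to the loads:
  point load 69 at a = 9.92: Pa²(3L − a)/(6EI) = 30872/EI
  clockwise couple 51.3 at a = 3.72: M₀a(2L − a)/(2EI) = 2011/EI
  point load 112 at a = 4.65: Pa²(3L − a)/(6EI) = 13138/EI
  δ_0 = 46021/EI
Tip deflection under a unit load at B: L³/(3EI) = 635.5/EI.
The prop prevents deflection at B: R_B = δ_0/δ_{BB} = 46021/635.5 = 72.41 kN.
Moment equilibrium about A: M_A = Σ(load moments about A) − R_B·L = 1257 − 72.41×12.4 = 358.7 kN·m.

M_A = 358.7 kN·m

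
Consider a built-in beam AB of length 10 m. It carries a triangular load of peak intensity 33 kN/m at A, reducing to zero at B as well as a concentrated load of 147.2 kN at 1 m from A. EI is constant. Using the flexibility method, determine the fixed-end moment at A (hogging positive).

Release both end moments; the primary structure is a simply-supported span AB with redundants M_A and M_B.
On the primary (simply-supported) span, the end slopes from the loading are:
  at A: triangular load, peak 33: w₀L³/(45EI) = 733.3/EI
  at B: triangular load, peak 33: 7w₀L³/(360EI) = 641.7/EI
  at A: point load 147.2 at a = 1: Pab(L + b)/(6LEI) = 419.5/EI
  at B: point load 147.2 at a = 1: Pab(L + a)/(6LEI) = 242.9/EI
  θ_A0 = 1153/EI,  θ_B0 = 884.5/EI
Flexibility coefficients: a unit moment at one end gives L/(3EI) there and L/(6EI) at the far end, so f₁₁ = f₂₂ = 3.333/EI and f₁₂ = f₂₁ = 1.667/EI.
Compatibility — zero rotation at each built-in end:
  3.333 M_A + 1.667 M_B = 1153
  1.667 M_A + 3.333 M_B = 884.5
Solving the pair gives M_A = 284.2 kN·m and M_B = 123.2 kN·m (hogging).

M_A = 284.2 kN·m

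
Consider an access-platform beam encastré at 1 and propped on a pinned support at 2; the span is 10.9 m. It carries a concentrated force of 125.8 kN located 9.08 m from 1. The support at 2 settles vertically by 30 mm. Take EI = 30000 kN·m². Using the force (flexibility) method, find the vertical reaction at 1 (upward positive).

R_1 = 33.3 kN

Choose R_2 as the redundant. The primary structure is the cantilever fixed at 1.
Free-end deflection of the primary structure under the applied loading (downward +):
  point load 125.8 at a = 9.08: Pa²(3L − a)/(6EI) = 40830/EI
Tip deflection under a unit load at 2: L³/(3EI) = 431.7/EI.
With EI = 30000 kN·m²: δ_0 = 1.361 m and δ_{22} = 0.014389 m/kN.
Compatibility — the beam at 2 must follow the support down by 0.03 m: δ_0 − R_2·δ_{22} = 0.03, so R_2 = (1.361 − 0.03)/0.014389 = 92.5 kN.
Vertical equilibrium: R_1 = ΣP − R_2 = 125.8 − 92.5 = 33.3 kN.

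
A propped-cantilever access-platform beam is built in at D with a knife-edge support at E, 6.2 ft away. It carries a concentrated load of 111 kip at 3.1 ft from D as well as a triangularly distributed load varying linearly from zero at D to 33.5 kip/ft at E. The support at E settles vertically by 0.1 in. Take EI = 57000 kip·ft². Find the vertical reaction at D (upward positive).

R_D = 129 kip

Release the roller at E. Primary structure: cantilever fixed at D.
Deflection at E on the released cantilever, summing each load's contribution:
  point load 111 at a = 3.1: Pa²(3L − a)/(6EI) = 2756/EI
  triangular load, peak 33.5 at the free end: 11w₀L⁴/(120EI) = 4538/EI
  δ_0 = 7293/EI
Flexibility coefficient — unit upward force at E: δ_{EE} = L³/(3EI) = 79.44/EI.
With EI = 57000 kip·ft²: δ_0 = 0.12795 ft and δ_{EE} = 0.001394 ft/kip.
Compatibility — the beam at E must follow the support down by 0.008333 ft: δ_0 − R_E·δ_{EE} = 0.008333, so R_E = (0.12795 − 0.008333)/0.001394 = 85.83 kip.
Vertical equilibrium: R_D = ΣP − R_E = 214.8 − 85.83 = 129 kip.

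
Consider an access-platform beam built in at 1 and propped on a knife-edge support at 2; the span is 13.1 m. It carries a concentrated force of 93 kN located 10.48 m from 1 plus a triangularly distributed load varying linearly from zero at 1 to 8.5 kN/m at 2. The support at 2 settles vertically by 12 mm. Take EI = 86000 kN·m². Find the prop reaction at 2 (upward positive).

R_2 = 94.72 kN

Take the reaction at 2 as the redundant and release it; the primary structure is a cantilever fixed at 1.
Downward deflection at the released point 2 due to the loads:
  point load 93 at a = 10.48: Pa²(3L − a)/(6EI) = 49062/EI
  triangular load, peak 8.5 at the free end: 11w₀L⁴/(120EI) = 22946/EI
  δ_0 = 72009/EI
Tip deflection under a unit load at 2: L³/(3EI) = 749.4/EI.
With EI = 86000 kN·m²: δ_0 = 0.83731 m and δ_{22} = 0.008714 m/kN.
Compatibility — the beam at 2 must follow the support down by 0.012 m: δ_0 − R_2·δ_{22} = 0.012, so R_2 = (0.83731 − 0.012)/0.008714 = 94.72 kN.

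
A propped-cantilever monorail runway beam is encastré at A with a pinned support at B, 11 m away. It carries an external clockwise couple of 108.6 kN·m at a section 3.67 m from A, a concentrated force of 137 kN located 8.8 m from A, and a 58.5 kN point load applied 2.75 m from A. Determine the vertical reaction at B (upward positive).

R_B = 109.7 kN

Take the reaction at B as the redundant and release it; the primary structure is a cantilever fixed at A.
Primary-structure tip deflection at B by superposition:
  clockwise couple 108.6 at a = 3.67: M₀a(2L − a)/(2EI) = 3653/EI
  point load 137 at a = 8.8: Pa²(3L − a)/(6EI) = 42791/EI
  point load 58.5 at a = 2.75: Pa²(3L − a)/(6EI) = 2230/EI
  δ_0 = 48674/EI
Flexibility coefficient — unit upward force at B: δ_{BB} = L³/(3EI) = 443.7/EI.
Compatibility at B: δ_0 − R_B·δ_{BB} = 0, so R_B = 48674/443.7 = 109.7 kN.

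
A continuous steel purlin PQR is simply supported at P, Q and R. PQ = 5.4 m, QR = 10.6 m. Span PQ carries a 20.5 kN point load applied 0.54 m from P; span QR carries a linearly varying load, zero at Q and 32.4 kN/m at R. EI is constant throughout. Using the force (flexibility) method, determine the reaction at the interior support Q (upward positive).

Insert a hinge at Q; M_Q is the redundant, and each span becomes simply supported.
End slopes at the hinge Q, treating each span as simply supported:
  span PQ: point load 20.5 at a = 0.54: Pab(L + a)/(6LEI) = 9.863/EI
  span QR: triangular load, peak 32.4: 7w₀L³/(360EI) = 750.3/EI
  relative rotation θ_0 = (9.863 + 750.3)/EI = 760.2/EI
A unit hogging moment at Q produces rotation L₁/(3EI) + L₂/(3EI) = 5.333/EI.
Compatibility: M_Q·(L₁+L₂)/(3EI) = θ_0, giving M_Q = 142.5 kN·m (hogging).
Span PQ, ΣM about P with M_Q applied at Q: R_Q^{PQ}·5.4 = 11.07 + 142.5, so R_Q^{PQ} = 28.45 kN and R_P = 20.5 − 28.45 = -7.946 kN.
Span QR, ΣM about R: R_Q^{QR}·10.6 = 606.7 + 142.5, so R_Q^{QR} = 70.69 kN and R_R = 171.7 − 70.69 = 101 kN.
R_Q = 28.45 + 70.69 = 99.13 kN.

R_Q = 99.13 kN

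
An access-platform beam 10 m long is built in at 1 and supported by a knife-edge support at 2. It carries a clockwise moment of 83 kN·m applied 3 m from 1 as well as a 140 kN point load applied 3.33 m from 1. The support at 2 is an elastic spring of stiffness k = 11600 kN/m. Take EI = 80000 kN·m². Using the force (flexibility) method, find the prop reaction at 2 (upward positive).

R_2 = 26.5 kN

Remove the prop at 2; the released (primary) structure is a cantilever built in at 1.
Free-end deflection of the primary structure under the applied loading (downward +):
  clockwise couple 83 at a = 3: M₀a(2L − a)/(2EI) = 2116/EI
  point load 140 at a = 3.33: Pa²(3L − a)/(6EI) = 6901/EI
  δ_0 = 9017/EI
Flexibility coefficient — unit upward force at 2: δ_{22} = L³/(3EI) = 333.3/EI.
With EI = 80000 kN·m²: δ_0 = 0.11271 m and δ_{22} = 0.004167 m/kN.
Compatibility — the spring shortens by R_2/k under the reaction it provides: δ_0 − R_2·δ_{22} = R_2/k. With 1/k = 0.000086 m/kN, R_2 = δ_0 / (δ_{22} + 1/k) = 0.11271 / (0.004167 + 0.000086) = 26.5 kN.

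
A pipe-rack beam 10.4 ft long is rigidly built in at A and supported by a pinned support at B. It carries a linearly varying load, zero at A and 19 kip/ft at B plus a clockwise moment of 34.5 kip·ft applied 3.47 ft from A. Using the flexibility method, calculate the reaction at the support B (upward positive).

R_B = 57.11 kip

Take the reaction at B as the redundant and release it; the primary structure is a cantilever fixed at A.
Free-end deflection of the primary structure under the applied loading (downward +):
  triangular load, peak 19 at the free end: 11w₀L⁴/(120EI) = 20375/EI
  clockwise couple 34.5 at a = 3.47: M₀a(2L − a)/(2EI) = 1037/EI
  δ_0 = 21412/EI
Tip deflection under a unit load at B: L³/(3EI) = 375/EI.
Compatibility at B: δ_0 − R_B·δ_{BB} = 0, so R_B = 21412/375 = 57.11 kip.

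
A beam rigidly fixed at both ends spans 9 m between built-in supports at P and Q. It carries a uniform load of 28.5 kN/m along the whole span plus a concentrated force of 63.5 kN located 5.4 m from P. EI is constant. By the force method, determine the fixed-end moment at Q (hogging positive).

M_Q = 274.7 kN·m

Release both end moments; the primary structure is a simply-supported span PQ with redundants M_P and M_Q.
End rotations of the released simple span under the applied load (×1/EI):
  at P: UDL 28.5: wL³/(24EI) = 865.7/EI
  at Q: UDL 28.5: wL³/(24EI) = 865.7/EI
  at P: point load 63.5 at a = 5.4: Pab(L + b)/(6LEI) = 288/EI
  at Q: point load 63.5 at a = 5.4: Pab(L + a)/(6LEI) = 329.2/EI
  θ_P0 = 1154/EI,  θ_Q0 = 1195/EI
Flexibility coefficients: a unit moment at one end gives L/(3EI) there and L/(6EI) at the far end, so f₁₁ = f₂₂ = 3/EI and f₁₂ = f₂₁ = 1.5/EI.
Compatibility — zero rotation at each built-in end:
  3 M_P + 1.5 M_Q = 1154
  1.5 M_P + 3 M_Q = 1195
Solving the pair gives M_P = 247.2 kN·m and M_Q = 274.7 kN·m (hogging).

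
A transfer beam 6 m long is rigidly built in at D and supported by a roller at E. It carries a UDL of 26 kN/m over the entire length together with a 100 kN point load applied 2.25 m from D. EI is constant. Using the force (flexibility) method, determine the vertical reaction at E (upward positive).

Remove the prop at E; the released (primary) structure is a cantilever built in at D.
Primary-structure tip deflection at E by superposition:
  UDL 26: wL⁴/(8EI) = 4212/EI
  point load 100 at a = 2.25: Pa²(3L − a)/(6EI) = 1329/EI
  δ_0 = 5541/EI
Tip deflection under a unit load at E: L³/(3EI) = 72/EI.
The prop prevents deflection at E: R_E = δ_0/δ_{EE} = 5541/72 = 76.96 kN.

R_E = 76.96 kN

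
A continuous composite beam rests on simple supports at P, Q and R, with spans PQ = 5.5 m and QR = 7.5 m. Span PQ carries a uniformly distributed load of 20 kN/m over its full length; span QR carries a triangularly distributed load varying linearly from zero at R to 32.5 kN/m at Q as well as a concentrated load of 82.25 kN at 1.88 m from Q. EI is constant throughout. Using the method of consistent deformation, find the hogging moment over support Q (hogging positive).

M_Q = 160.8 kN·m

Insert a hinge at Q; M_Q is the redundant, and each span becomes simply supported.
End slopes at the hinge Q, treating each span as simply supported:
  span PQ: UDL 20: wL³/(24EI) = 138.6/EI
  span QR: triangular load, peak 32.5: w₀L³/(45EI) = 304.7/EI
  span QR: point load 82.25 at a = 1.88: Pab(L + b)/(6LEI) = 253.4/EI
  relative rotation θ_0 = (138.6 + 558.1)/EI = 696.7/EI
A unit hogging moment at Q produces rotation L₁/(3EI) + L₂/(3EI) = 4.333/EI.
Slope continuity at Q: θ_0 = M_Q·4.333/EI, so M_Q = 696.7/4.333 = 160.8 kN·m (hogging).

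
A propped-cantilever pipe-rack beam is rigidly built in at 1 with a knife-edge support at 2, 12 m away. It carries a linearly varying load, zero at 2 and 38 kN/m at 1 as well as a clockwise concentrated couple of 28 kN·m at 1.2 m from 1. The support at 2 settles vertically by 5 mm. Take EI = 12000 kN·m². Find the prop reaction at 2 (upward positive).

R_2 = 46.16 kN

Release the roller at 2. Primary structure: cantilever fixed at 1.
Downward deflection at the released point 2 due to the loads:
  triangular load, peak 38 at the fixed end: w₀L⁴/(30EI) = 26266/EI
  clockwise couple 28 at a = 1.2: M₀a(2L − a)/(2EI) = 383/EI
  δ_0 = 26649/EI
Tip deflection under a unit load at 2: L³/(3EI) = 576/EI.
With EI = 12000 kN·m²: δ_0 = 2.2207 m and δ_{22} = 0.048 m/kN.
Compatibility — the beam at 2 must follow the support down by 0.005 m: δ_0 − R_2·δ_{22} = 0.005, so R_2 = (2.2207 − 0.005)/0.048 = 46.16 kN.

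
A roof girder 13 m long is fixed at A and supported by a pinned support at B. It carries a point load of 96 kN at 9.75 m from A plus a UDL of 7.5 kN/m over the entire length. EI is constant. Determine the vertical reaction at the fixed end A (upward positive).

Release the roller at B. Primary structure: cantilever fixed at A.
Free-end deflection of the primary structure under the applied loading (downward +):
  point load 96 at a = 9.75: Pa²(3L − a)/(6EI) = 44489/EI
  UDL 7.5: wL⁴/(8EI) = 26776/EI
  δ_0 = 71265/EI
Flexibility coefficient — unit upward force at B: δ_{BB} = L³/(3EI) = 732.3/EI.
Compatibility at B: δ_0 − R_B·δ_{BB} = 0, so R_B = 71265/732.3 = 97.31 kN.
Vertical equilibrium: R_A = ΣP − R_B = 193.5 − 97.31 = 96.19 kN.

R_A = 96.19 kN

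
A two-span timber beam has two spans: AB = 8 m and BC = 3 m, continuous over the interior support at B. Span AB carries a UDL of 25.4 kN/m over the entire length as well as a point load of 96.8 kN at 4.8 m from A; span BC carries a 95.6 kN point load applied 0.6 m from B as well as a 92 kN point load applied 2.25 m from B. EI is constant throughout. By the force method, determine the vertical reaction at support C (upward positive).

R_C = -3.88 kN

Release continuity at B by inserting a hinge; the redundant is the internal moment M_B. The primary structure is two simply-supported spans AB and BC.
Rotations at B on the released spans (each span's end-slope, ×1/EI):
  span AB: UDL 25.4: wL³/(24EI) = 541.9/EI
  span AB: point load 96.8 at a = 4.8: Pab(L + a)/(6LEI) = 396.5/EI
  span BC: point load 95.6 at a = 0.6: Pab(L + b)/(6LEI) = 41.3/EI
  span BC: point load 92 at a = 2.25: Pab(L + b)/(6LEI) = 32.34/EI
  relative rotation θ_0 = (938.4 + 73.64)/EI = 1012/EI
A unit hogging moment at B produces rotation L₁/(3EI) + L₂/(3EI) = 3.667/EI.
Slope continuity at B: θ_0 = M_B·3.667/EI, so M_B = 1012/3.667 = 276 kN·m (hogging).
Span BC, ΣM about C: R_B^{BC}·3 = 298.4 + 276, so R_B^{BC} = 191.5 kN and R_C = 187.6 − 191.5 = -3.88 kN.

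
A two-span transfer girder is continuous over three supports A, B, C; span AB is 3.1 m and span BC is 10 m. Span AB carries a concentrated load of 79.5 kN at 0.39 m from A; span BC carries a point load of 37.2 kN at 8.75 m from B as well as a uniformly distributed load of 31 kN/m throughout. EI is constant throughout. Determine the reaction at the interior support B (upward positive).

Release continuity at B by inserting a hinge; the redundant is the internal moment M_B. The primary structure is two simply-supported spans AB and BC.
Discontinuity in slope at B on the released structure — sum the simple-span end rotations:
  span AB: point load 79.5 at a = 0.39: Pab(L + a)/(6LEI) = 15.77/EI
  span BC: point load 37.2 at a = 8.75: Pab(L + b)/(6LEI) = 76.29/EI
  span BC: UDL 31: wL³/(24EI) = 1292/EI
  relative rotation θ_0 = (15.77 + 1368)/EI = 1384/EI
A unit hogging moment at B produces rotation L₁/(3EI) + L₂/(3EI) = 4.367/EI.
Compatibility: M_B·(L₁+L₂)/(3EI) = θ_0, giving M_B = 316.9 kN·m (hogging).
Span AB, ΣM about A with M_B applied at B: R_B^{AB}·3.1 = 31 + 316.9, so R_B^{AB} = 112.2 kN and R_A = 79.5 − 112.2 = -32.72 kN.
Span BC, ΣM about C: R_B^{BC}·10 = 1596 + 316.9, so R_B^{BC} = 191.3 kN and R_C = 347.2 − 191.3 = 155.9 kN.
R_B = 112.2 + 191.3 = 303.6 kN.

R_B = 303.6 kN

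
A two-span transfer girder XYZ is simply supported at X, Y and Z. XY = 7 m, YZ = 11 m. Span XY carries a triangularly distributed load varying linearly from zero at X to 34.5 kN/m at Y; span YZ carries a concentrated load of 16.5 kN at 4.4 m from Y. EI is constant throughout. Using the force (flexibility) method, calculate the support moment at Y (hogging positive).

M_Y = 65.12 kN·m

Take M_Y as the redundant. Released structure: two simple spans XY and YZ with a hinge at Y.
Rotations at Y on the released spans (each span's end-slope, ×1/EI):
  span XY: triangular load, peak 34.5: w₀L³/(45EI) = 263/EI
  span YZ: point load 16.5 at a = 4.4: Pab(L + b)/(6LEI) = 127.8/EI
  relative rotation θ_0 = (263 + 127.8)/EI = 390.7/EI
A unit hogging moment at Y produces rotation L₁/(3EI) + L₂/(3EI) = 6/EI.
Compatibility: M_Y·(L₁+L₂)/(3EI) = θ_0, giving M_Y = 65.12 kN·m (hogging).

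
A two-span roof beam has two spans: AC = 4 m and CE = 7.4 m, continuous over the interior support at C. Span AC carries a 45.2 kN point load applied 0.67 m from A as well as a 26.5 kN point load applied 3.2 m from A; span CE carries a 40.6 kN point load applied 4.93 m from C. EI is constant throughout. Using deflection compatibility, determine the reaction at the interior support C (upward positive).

Take M_C as the redundant. Released structure: two simple spans AC and CE with a hinge at C.
End slopes at the hinge C, treating each span as simply supported:
  span AC: point load 45.2 at a = 0.67: Pab(L + a)/(6LEI) = 19.62/EI
  span AC: point load 26.5 at a = 3.2: Pab(L + a)/(6LEI) = 20.35/EI
  span CE: point load 40.6 at a = 4.93: Pab(L + b)/(6LEI) = 109.9/EI
  relative rotation θ_0 = (39.97 + 109.9)/EI = 149.9/EI
A unit hogging moment at C produces rotation L₁/(3EI) + L₂/(3EI) = 3.8/EI.
Slope continuity at C: θ_0 = M_C·3.8/EI, so M_C = 149.9/3.8 = 39.44 kN·m (hogging).
Span AC, ΣM about A with M_C applied at C: R_C^{AC}·4 = 115.1 + 39.44, so R_C^{AC} = 38.63 kN and R_A = 71.7 − 38.63 = 33.07 kN.
Span CE, ΣM about E: R_C^{CE}·7.4 = 100.3 + 39.44, so R_C^{CE} = 18.88 kN and R_E = 40.6 − 18.88 = 21.72 kN.
R_C = 38.63 + 18.88 = 57.51 kN.

R_C = 57.51 kN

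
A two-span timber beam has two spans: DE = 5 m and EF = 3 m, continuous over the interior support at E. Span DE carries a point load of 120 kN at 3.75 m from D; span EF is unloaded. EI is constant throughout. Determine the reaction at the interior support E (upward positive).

R_E = 122.8 kN

Take M_E as the redundant. Released structure: two simple spans DE and EF with a hinge at E.
Rotations at E on the released spans (each span's end-slope, ×1/EI):
  span DE: point load 120 at a = 3.75: Pab(L + a)/(6LEI) = 164.1/EI
  relative rotation θ_0 = (164.1 + 0)/EI = 164.1/EI
A unit hogging moment at E produces rotation L₁/(3EI) + L₂/(3EI) = 2.667/EI.
Compatibility: M_E·(L₁+L₂)/(3EI) = θ_0, giving M_E = 61.52 kN·m (hogging).
Span DE, ΣM about D with M_E applied at E: R_E^{DE}·5 = 450 + 61.52, so R_E^{DE} = 102.3 kN and R_D = 120 − 102.3 = 17.7 kN.
Span EF, ΣM about F: R_E^{EF}·3 = 0 + 61.52, so R_E^{EF} = 20.51 kN and R_F = 0 − 20.51 = -20.51 kN.
R_E = 102.3 + 20.51 = 122.8 kN.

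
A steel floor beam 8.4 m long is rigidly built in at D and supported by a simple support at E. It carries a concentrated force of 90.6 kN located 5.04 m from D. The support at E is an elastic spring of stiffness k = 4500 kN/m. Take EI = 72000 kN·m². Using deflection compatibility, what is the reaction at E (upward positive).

R_E = 36.21 kN

Remove the prop at E; the released (primary) structure is a cantilever built in at D.
Deflection at E on the released cantilever, summing each load's contribution:
  point load 90.6 at a = 5.04: Pa²(3L − a)/(6EI) = 7733/EI
Tip deflection under a unit load at E: L³/(3EI) = 197.6/EI.
With EI = 72000 kN·m²: δ_0 = 0.1074 m and δ_{EE} = 0.002744 m/kN.
Compatibility — the spring shortens by R_E/k under the reaction it provides: δ_0 − R_E·δ_{EE} = R_E/k. With 1/k = 0.000222 m/kN, R_E = δ_0 / (δ_{EE} + 1/k) = 0.1074 / (0.002744 + 0.000222) = 36.21 kN.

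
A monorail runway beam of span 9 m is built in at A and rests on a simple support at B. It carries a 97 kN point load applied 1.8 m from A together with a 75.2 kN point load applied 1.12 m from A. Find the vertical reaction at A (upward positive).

R_A = 165.1 kN

Remove the prop at B; the released (primary) structure is a cantilever built in at A.
Free-end deflection of the primary structure under the applied loading (downward +):
  point load 97 at a = 1.8: Pa²(3L − a)/(6EI) = 1320/EI
  point load 75.2 at a = 1.12: Pa²(3L − a)/(6EI) = 406.9/EI
  δ_0 = 1727/EI
Tip deflection under a unit load at B: L³/(3EI) = 243/EI.
Compatibility at B: δ_0 − R_B·δ_{BB} = 0, so R_B = 1727/243 = 7.106 kN.
Vertical equilibrium: R_A = ΣP − R_B = 172.2 − 7.106 = 165.1 kN.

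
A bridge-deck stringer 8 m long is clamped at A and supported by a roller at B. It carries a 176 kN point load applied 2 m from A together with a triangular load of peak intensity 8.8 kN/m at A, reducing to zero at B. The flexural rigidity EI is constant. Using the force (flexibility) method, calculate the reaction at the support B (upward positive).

R_B = 22.16 kN

Choose R_B as the redundant. The primary structure is the cantilever fixed at A.
Downward deflection at the released point B due to the loads:
  point load 176 at a = 2: Pa²(3L − a)/(6EI) = 2581/EI
  triangular load, peak 8.8 at the fixed end: w₀L⁴/(30EI) = 1201/EI
  δ_0 = 3783/EI
Tip deflection under a unit load at B: L³/(3EI) = 170.7/EI.
Compatibility at B: δ_0 − R_B·δ_{BB} = 0, so R_B = 3783/170.7 = 22.16 kN.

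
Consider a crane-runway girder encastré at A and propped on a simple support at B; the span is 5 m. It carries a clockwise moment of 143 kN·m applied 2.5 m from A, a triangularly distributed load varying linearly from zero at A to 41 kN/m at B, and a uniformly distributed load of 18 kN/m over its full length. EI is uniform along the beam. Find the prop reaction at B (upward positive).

Remove the prop at B; the released (primary) structure is a cantilever built in at A.
Free-end deflection of the primary structure under the applied loading (downward +):
  clockwise couple 143 at a = 2.5: M₀a(2L − a)/(2EI) = 1341/EI
  triangular load, peak 41 at the free end: 11w₀L⁴/(120EI) = 2349/EI
  UDL 18: wL⁴/(8EI) = 1406/EI
  δ_0 = 5096/EI
Tip deflection under a unit load at B: L³/(3EI) = 41.67/EI.
The prop prevents deflection at B: R_B = δ_0/δ_{BB} = 5096/41.67 = 122.3 kN.

R_B = 122.3 kN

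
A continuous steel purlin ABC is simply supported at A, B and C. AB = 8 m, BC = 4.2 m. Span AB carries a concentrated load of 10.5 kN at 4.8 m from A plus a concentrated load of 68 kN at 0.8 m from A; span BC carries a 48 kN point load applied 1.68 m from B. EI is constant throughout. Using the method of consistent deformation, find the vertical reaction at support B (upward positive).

R_B = 56.99 kN

Take M_B as the redundant. Released structure: two simple spans AB and BC with a hinge at B.
End slopes at the hinge B, treating each span as simply supported:
  span AB: point load 10.5 at a = 4.8: Pab(L + a)/(6LEI) = 43.01/EI
  span AB: point load 68 at a = 0.8: Pab(L + a)/(6LEI) = 71.81/EI
  span BC: point load 48 at a = 1.68: Pab(L + b)/(6LEI) = 54.19/EI
  relative rotation θ_0 = (114.8 + 54.19)/EI = 169/EI
A unit hogging moment at B produces rotation L₁/(3EI) + L₂/(3EI) = 4.067/EI.
Slope continuity at B: θ_0 = M_B·4.067/EI, so M_B = 169/4.067 = 41.56 kN·m (hogging).
Span AB, ΣM about A with M_B applied at B: R_B^{AB}·8 = 104.8 + 41.56, so R_B^{AB} = 18.29 kN and R_A = 78.5 − 18.29 = 60.21 kN.
Span BC, ΣM about C: R_B^{BC}·4.2 = 121 + 41.56, so R_B^{BC} = 38.69 kN and R_C = 48 − 38.69 = 9.305 kN.
R_B = 18.29 + 38.69 = 56.99 kN.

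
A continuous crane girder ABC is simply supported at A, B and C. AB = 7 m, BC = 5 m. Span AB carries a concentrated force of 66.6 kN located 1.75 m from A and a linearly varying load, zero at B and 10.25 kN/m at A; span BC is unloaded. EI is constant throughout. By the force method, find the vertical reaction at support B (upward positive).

R_B = 45.39 kN

Insert a hinge at B; M_B is the redundant, and each span becomes simply supported.
Rotations at B on the released spans (each span's end-slope, ×1/EI):
  span AB: point load 66.6 at a = 1.75: Pab(L + a)/(6LEI) = 127.5/EI
  span AB: triangular load, peak 10.25: 7w₀L³/(360EI) = 68.36/EI
  relative rotation θ_0 = (195.8 + 0)/EI = 195.8/EI
A unit hogging moment at B produces rotation L₁/(3EI) + L₂/(3EI) = 4/EI.
Compatibility: M_B·(L₁+L₂)/(3EI) = θ_0, giving M_B = 48.96 kN·m (hogging).
Span AB, ΣM about A with M_B applied at B: R_B^{AB}·7 = 200.3 + 48.96, so R_B^{AB} = 35.6 kN and R_A = 102.5 − 35.6 = 66.87 kN.
Span BC, ΣM about C: R_B^{BC}·5 = 0 + 48.96, so R_B^{BC} = 9.792 kN and R_C = 0 − 9.792 = -9.792 kN.
R_B = 35.6 + 9.792 = 45.39 kN.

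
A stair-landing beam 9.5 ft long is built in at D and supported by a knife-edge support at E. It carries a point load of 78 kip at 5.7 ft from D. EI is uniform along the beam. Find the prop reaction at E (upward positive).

Remove the prop at E; the released (primary) structure is a cantilever built in at D.
Free-end deflection of the primary structure under the applied loading (downward +):
  point load 78 at a = 5.7: Pa²(3L − a)/(6EI) = 9630/EI
Tip deflection under a unit load at E: L³/(3EI) = 285.8/EI.
The prop prevents deflection at E: R_E = δ_0/δ_{EE} = 9630/285.8 = 33.7 kip.

R_E = 33.7 kip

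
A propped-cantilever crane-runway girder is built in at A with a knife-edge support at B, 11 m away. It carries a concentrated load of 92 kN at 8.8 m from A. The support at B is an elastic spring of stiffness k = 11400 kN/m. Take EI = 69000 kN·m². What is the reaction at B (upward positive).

Remove the prop at B; the released (primary) structure is a cantilever built in at A.
Downward deflection at the released point B due to the loads:
  point load 92 at a = 8.8: Pa²(3L − a)/(6EI) = 28735/EI
Flexibility coefficient — unit upward force at B: δ_{BB} = L³/(3EI) = 443.7/EI.
With EI = 69000 kN·m²: δ_0 = 0.41646 m and δ_{BB} = 0.00643 m/kN.
Compatibility — the spring shortens by R_B/k under the reaction it provides: δ_0 − R_B·δ_{BB} = R_B/k. With 1/k = 0.000088 m/kN, R_B = δ_0 / (δ_{BB} + 1/k) = 0.41646 / (0.00643 + 0.000088) = 63.9 kN.

R_B = 63.9 kN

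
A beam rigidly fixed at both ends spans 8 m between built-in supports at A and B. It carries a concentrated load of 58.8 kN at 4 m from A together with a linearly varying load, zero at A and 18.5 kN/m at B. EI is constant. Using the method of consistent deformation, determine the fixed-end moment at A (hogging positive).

M_A = 98.27 kN·m

Take the two fixed-end moments M_A, M_B as redundants; the released structure is the simple span AB.
Simple-span end rotations at A and B under the given loads:
  at A: point load 58.8 at a = 4: Pab(L + b)/(6LEI) = 235.2/EI
  at B: point load 58.8 at a = 4: Pab(L + a)/(6LEI) = 235.2/EI
  at A: triangular load, peak 18.5: 7w₀L³/(360EI) = 184.2/EI
  at B: triangular load, peak 18.5: w₀L³/(45EI) = 210.5/EI
  θ_A0 = 419.4/EI,  θ_B0 = 445.7/EI
Flexibility coefficients: a unit moment at one end gives L/(3EI) there and L/(6EI) at the far end, so f₁₁ = f₂₂ = 2.667/EI and f₁₂ = f₂₁ = 1.333/EI.
Compatibility — zero rotation at each built-in end:
  2.667 M_A + 1.333 M_B = 419.4
  1.333 M_A + 2.667 M_B = 445.7
Solving the pair gives M_A = 98.27 kN·m and M_B = 118 kN·m (hogging).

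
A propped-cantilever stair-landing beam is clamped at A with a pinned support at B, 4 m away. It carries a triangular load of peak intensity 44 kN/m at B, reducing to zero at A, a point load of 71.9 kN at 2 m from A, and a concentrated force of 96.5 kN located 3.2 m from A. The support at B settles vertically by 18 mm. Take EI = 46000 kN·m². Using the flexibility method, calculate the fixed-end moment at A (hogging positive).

M_A = 287.3 kN·m

Remove the prop at B; the released (primary) structure is a cantilever built in at A.
Primary-structure tip deflection at B by superposition:
  triangular load, peak 44 at the free end: 11w₀L⁴/(120EI) = 1033/EI
  point load 71.9 at a = 2: Pa²(3L − a)/(6EI) = 479.3/EI
  point load 96.5 at a = 3.2: Pa²(3L − a)/(6EI) = 1449/EI
  δ_0 = 2961/EI
Tip deflection under a unit load at B: L³/(3EI) = 21.33/EI.
With EI = 46000 kN·m²: δ_0 = 0.064373 m and δ_{BB} = 0.000464 m/kN.
Compatibility — the beam at B must follow the support down by 0.018 m: δ_0 − R_B·δ_{BB} = 0.018, so R_B = (0.064373 − 0.018)/0.000464 = 99.99 kN.
Moment equilibrium about A: M_A = Σ(load moments about A) − R_B·L = 687.3 − 99.99×4 = 287.3 kN·m.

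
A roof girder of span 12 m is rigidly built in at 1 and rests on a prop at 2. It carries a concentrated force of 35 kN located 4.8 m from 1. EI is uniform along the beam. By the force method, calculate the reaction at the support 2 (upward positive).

Release the roller at 2. Primary structure: cantilever fixed at 1.
Free-end deflection of the primary structure under the applied loading (downward +):
  point load 35 at a = 4.8: Pa²(3L − a)/(6EI) = 4193/EI
Flexibility coefficient — unit upward force at 2: δ_{22} = L³/(3EI) = 576/EI.
Compatibility at 2: δ_0 − R_2·δ_{22} = 0, so R_2 = 4193/576 = 7.28 kN.

R_2 = 7.28 kN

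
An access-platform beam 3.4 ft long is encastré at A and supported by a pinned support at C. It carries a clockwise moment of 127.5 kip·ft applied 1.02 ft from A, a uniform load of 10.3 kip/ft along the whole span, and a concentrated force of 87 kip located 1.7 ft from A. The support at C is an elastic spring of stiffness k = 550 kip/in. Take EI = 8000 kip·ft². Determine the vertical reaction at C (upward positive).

Release the roller at C. Primary structure: cantilever fixed at A.
Deflection at C on the released cantilever, summing each load's contribution:
  clockwise couple 127.5 at a = 1.02: M₀a(2L − a)/(2EI) = 375.8/EI
  UDL 10.3: wL⁴/(8EI) = 172.1/EI
  point load 87 at a = 1.7: Pa²(3L − a)/(6EI) = 356.2/EI
  δ_0 = 904.1/EI
Flexibility coefficient — unit upward force at C: δ_{CC} = L³/(3EI) = 13.1/EI.
With EI = 8000 kip·ft²: δ_0 = 0.11301 ft and δ_{CC} = 0.001638 ft/kip.
Compatibility — the spring shortens by R_C/k under the reaction it provides: δ_0 − R_C·δ_{CC} = R_C/k. With 1/k = 1/(550×12) ft/kip = 0.000152 ft/kip, R_C = δ_0 / (δ_{CC} + 1/k) = 0.11301 / (0.001638 + 0.000152) = 63.16 kip.

R_C = 63.16 kip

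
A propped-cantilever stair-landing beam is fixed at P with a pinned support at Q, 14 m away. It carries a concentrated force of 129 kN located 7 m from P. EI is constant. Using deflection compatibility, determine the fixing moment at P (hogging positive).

Choose R_Q as the redundant. The primary structure is the cantilever fixed at P.
Downward deflection at the released point Q due to the loads:
  point load 129 at a = 7: Pa²(3L − a)/(6EI) = 36872/EI
Flexibility coefficient — unit upward force at Q: δ_{QQ} = L³/(3EI) = 914.7/EI.
The prop prevents deflection at Q: R_Q = δ_0/δ_{QQ} = 36872/914.7 = 40.31 kN.
Moment equilibrium about P: M_P = Σ(load moments about P) − R_Q·L = 903 − 40.31×14 = 338.6 kN·m.

M_P = 338.6 kN·m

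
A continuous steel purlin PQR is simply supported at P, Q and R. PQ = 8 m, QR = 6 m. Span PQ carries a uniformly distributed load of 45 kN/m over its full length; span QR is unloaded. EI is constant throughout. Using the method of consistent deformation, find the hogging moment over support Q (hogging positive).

Release continuity at Q by inserting a hinge; the redundant is the internal moment M_Q. The primary structure is two simply-supported spans PQ and QR.
End slopes at the hinge Q, treating each span as simply supported:
  span PQ: UDL 45: wL³/(24EI) = 960/EI
  relative rotation θ_0 = (960 + 0)/EI = 960/EI
A unit hogging moment at Q produces rotation L₁/(3EI) + L₂/(3EI) = 4.667/EI.
Slope continuity at Q: θ_0 = M_Q·4.667/EI, so M_Q = 960/4.667 = 205.7 kN·m (hogging).

M_Q = 205.7 kN·m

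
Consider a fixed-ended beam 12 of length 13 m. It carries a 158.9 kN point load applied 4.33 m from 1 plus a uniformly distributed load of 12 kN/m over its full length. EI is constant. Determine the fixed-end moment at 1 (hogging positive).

Take the two fixed-end moments M_1, M_2 as redundants; the released structure is the simple span 12.
Simple-span end rotations at 1 and 2 under the given loads:
  at 1: point load 158.9 at a = 4.33: Pab(L + b)/(6LEI) = 1657/EI
  at 2: point load 158.9 at a = 4.33: Pab(L + a)/(6LEI) = 1325/EI
  at 1: UDL 12: wL³/(24EI) = 1098/EI
  at 2: UDL 12: wL³/(24EI) = 1098/EI
  θ_10 = 2756/EI,  θ_20 = 2424/EI
Flexibility coefficients: a unit moment at one end gives L/(3EI) there and L/(6EI) at the far end, so f₁₁ = f₂₂ = 4.333/EI and f₁₂ = f₂₁ = 2.167/EI.
Compatibility — zero rotation at each built-in end:
  4.333 M_1 + 2.167 M_2 = 2756
  2.167 M_1 + 4.333 M_2 = 2424
Solving the pair gives M_1 = 475 kN·m and M_2 = 321.8 kN·m (hogging).

M_1 = 475 kN·m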